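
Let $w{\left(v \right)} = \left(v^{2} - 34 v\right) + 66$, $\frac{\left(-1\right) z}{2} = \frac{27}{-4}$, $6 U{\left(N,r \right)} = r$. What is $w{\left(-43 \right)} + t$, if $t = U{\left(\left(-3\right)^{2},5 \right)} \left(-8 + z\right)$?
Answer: $\frac{40579}{12} \approx 3381.6$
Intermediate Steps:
$U{\left(N,r \right)} = \frac{r}{6}$
$z = \frac{27}{2}$ ($z = - 2 \frac{27}{-4} = - 2 \cdot 27 \left(- \frac{1}{4}\right) = \left(-2\right) \left(- \frac{27}{4}\right) = \frac{27}{2} \approx 13.5$)
$t = \frac{55}{12}$ ($t = \frac{1}{6} \cdot 5 \left(-8 + \frac{27}{2}\right) = \frac{5}{6} \cdot \frac{11}{2} = \frac{55}{12} \approx 4.5833$)
$w{\left(v \right)} = 66 + v^{2} - 34 v$
$w{\left(-43 \right)} + t = \left(66 + \left(-43\right)^{2} - -1462\right) + \frac{55}{12} = \left(66 + 1849 + 1462\right) + \frac{55}{12} = 3377 + \frac{55}{12} = \frac{40579}{12}$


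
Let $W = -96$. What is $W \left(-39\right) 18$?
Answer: $67392$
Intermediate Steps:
$W \left(-39\right) 18 = \left(-96\right) \left(-39\right) 18 = 3744 \cdot 18 = 67392$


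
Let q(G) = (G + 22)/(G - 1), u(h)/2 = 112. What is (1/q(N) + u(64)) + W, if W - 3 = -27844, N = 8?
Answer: -828503/30 ≈ -27617.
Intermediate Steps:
u(h) = 224 (u(h) = 2*112 = 224)
q(G) = (22 + G)/(-1 + G)
W = -27841 (W = 3 - 27844 = -27841)
(1/q(N) + u(64)) + W = (1/((22 + 8)/(-1 + 8)) + 224) - 27841 = (1/(30/7) + 224) - 27841 = (7/30 + 224) - 27841 = 6727/30 - 27841 = -828503/30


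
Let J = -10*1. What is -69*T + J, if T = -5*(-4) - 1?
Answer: -1321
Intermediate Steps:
J = -10
T = 19 (T = 20 - 1 = 19)
-69*T + J = -69*19 - 10 = -1311 - 10 = -1321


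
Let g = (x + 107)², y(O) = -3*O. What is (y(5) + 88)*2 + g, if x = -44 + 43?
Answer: 11382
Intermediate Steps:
x = -1
g = 11236 (g = (-1 + 107)² = 106² = 11236)
(y(5) + 88)*2 + g = (-3*5 + 88)*2 + 11236 = (-15 + 88)*2 + 11236 = 73*2 + 11236 = 146 + 11236 = 11382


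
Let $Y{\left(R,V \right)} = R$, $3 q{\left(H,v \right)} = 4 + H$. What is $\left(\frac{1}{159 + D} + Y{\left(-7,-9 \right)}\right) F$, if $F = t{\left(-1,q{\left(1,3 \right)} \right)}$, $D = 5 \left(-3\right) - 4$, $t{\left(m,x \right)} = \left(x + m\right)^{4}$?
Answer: $- \frac{3916}{2835} \approx -1.3813$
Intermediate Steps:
$q{\left(H,v \right)} = \frac{4}{3} + \frac{H}{3}$ ($q{\left(H,v \right)} = \frac{4 + H}{3} = \frac{4}{3} + \frac{H}{3}$)
$t{\left(m,x \right)} = \left(m + x\right)^{4}$
$D = -19$ ($D = -15 - 4 = -19$)
$F = \frac{16}{81}$ ($F = \left(-1 + \left(\frac{4}{3} + \frac{1}{3} \cdot 1\right)\right)^{4} = \left(-1 + \left(\frac{4}{3} + \frac{1}{3}\right)\right)^{4} = \left(-1 + \frac{5}{3}\right)^{4} = \left(\frac{2}{3}\right)^{4} = \frac{16}{81} \approx 0.19753$)
$\left(\frac{1}{159 + D} + Y{\left(-7,-9 \right)}\right) F = \left(\frac{1}{159 - 19} - 7\right) \frac{16}{81} = \left(\frac{1}{140} - 7\right) \frac{16}{81} = \left(- \frac{979}{140}\right) \frac{16}{81} = - \frac{3916}{2835}$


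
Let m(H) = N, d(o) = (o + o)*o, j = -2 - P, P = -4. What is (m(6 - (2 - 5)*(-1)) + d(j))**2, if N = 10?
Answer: 324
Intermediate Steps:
j = 2 (j = -2 - 1*(-4) = -2 + 4 = 2)
d(o) = 2*o**2 (d(o) = (2*o)*o = 2*o**2)
m(H) = 10
(m(6 - (2 - 5)*(-1)) + d(j))**2 = (10 + 2*2**2)**2 = (10 + 2*4)**2 = (10 + 8)**2 = 18**2 = 324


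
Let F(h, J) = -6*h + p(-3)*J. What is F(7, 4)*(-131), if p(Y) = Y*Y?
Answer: 786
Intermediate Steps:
p(Y) = Y²
F(h, J) = -6*h + 9*J (F(h, J) = -6*h + (-3)²*J = -6*h + 9*J)
F(7, 4)*(-131) = (-6*7 + 9*4)*(-131) = (-42 + 36)*(-131) = -6*(-131) = 786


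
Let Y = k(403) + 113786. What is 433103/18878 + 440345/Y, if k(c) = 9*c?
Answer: 59164755449/2216522614 ≈ 26.693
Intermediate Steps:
Y = 117413 (Y = 9*403 + 113786 = 3627 + 113786 = 117413)
433103/18878 + 440345/Y = 433103/18878 + 440345/117413 = 59164755449/2216522614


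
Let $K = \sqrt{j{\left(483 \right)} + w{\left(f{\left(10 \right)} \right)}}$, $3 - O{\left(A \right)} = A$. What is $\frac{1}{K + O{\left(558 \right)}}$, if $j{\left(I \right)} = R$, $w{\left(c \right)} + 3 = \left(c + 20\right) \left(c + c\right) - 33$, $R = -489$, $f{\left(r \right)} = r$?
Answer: $- \frac{37}{20530} - \frac{\sqrt{3}}{61590} \approx -0.0018304$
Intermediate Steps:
$O{\left(A \right)} = 3 - A$
$w{\left(c \right)} = -36 + 2 c \left(20 + c\right)$ ($w{\left(c \right)} = -3 + \left(\left(c + 20\right) \left(c + c\right) - 33\right) = -3 + \left(\left(20 + c\right) 2 c - 33\right) = -3 + \left(2 c \left(20 + c\right) - 33\right) = -3 + \left(-33 + 2 c \left(20 + c\right)\right) = -36 + 2 c \left(20 + c\right)$)
$j{\left(I \right)} = -489$
$K = 5 \sqrt{3}$ ($K = \sqrt{-489 + \left(-36 + 2 \cdot 10^{2} + 40 \cdot 10\right)} = \sqrt{-489 + \left(-36 + 2 \cdot 100 + 400\right)} = \sqrt{-489 + \left(-36 + 200 + 400\right)} = \sqrt{-489 + 564} = \sqrt{75} = 5 \sqrt{3} \approx 8.6602$)
$\frac{1}{K + O{\left(558 \right)}} = \frac{1}{5 \sqrt{3} + \left(3 - 558\right)} = \frac{1}{5 \sqrt{3} - 555} = \frac{1}{-555 + 5 \sqrt{3}}$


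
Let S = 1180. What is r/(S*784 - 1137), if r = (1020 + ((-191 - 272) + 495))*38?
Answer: 39976/923983 ≈ 0.043265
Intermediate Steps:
r = 39976 (r = (1020 + (-463 + 495))*38 = (1020 + 32)*38 = 1052*38 = 39976)
r/(S*784 - 1137) = 39976/(1180*784 - 1137) = 39976/(925120 - 1137) = 39976/923983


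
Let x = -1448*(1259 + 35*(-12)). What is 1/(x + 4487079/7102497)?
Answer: -2367499/2876206749435 ≈ -8.2313e-7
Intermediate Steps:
x = -1214872 (x = -1448*(1259 - 420) = -1448*839 = -1214872)
1/(x + 4487079/7102497) = 1/(-1214872 + 4487079/7102497) = 1/(-1214872 + 4487079*(1/7102497)) = 1/(-1214872 + 1495693/2367499) = 1/(-2876206749435/2367499) = -2367499/2876206749435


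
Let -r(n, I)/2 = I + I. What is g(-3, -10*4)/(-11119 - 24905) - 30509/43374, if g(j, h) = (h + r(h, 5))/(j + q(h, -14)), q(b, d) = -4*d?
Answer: -1213487021/1725265911 ≈ -0.70336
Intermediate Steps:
r(n, I) = -4*I (r(n, I) = -2*(I + I) = -4*I)
g(j, h) = (-20 + h)/(56 + j) (g(j, h) = (h - 4*5)/(j - 4*(-14)) = (h - 20)/(j + 56) = (-20 + h)/(56 + j))
g(-3, -10*4)/(-11119 - 24905) - 30509/43374 = ((-20 - 10*4)/(56 - 3))/(-11119 - 24905) - 30509/43374 = ((-20 - 40)/53)/(-36024) - 30509*1/43374 = ((1/53)*(-60))*(-1/36024) - 30509/43374 = -60/53*(-1/36024) - 30509/43374 = 5/159106 - 30509/43374 = -1213487021/1725265911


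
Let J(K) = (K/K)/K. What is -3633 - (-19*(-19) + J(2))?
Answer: -7989/2 ≈ -3994.5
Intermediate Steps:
J(K) = 1/K
-3633 - (-19*(-19) + J(2)) = -3633 - (-19*(-19) + 1/2) = -3633 - (361 + 1/2) = -3633 - 1*723/2 = -3633 - 723/2 = -7989/2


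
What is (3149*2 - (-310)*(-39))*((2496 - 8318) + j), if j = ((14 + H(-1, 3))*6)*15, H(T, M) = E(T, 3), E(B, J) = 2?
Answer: 25380544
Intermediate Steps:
H(T, M) = 2
j = 1440 (j = ((14 + 2)*6)*15 = (16*6)*15 = 96*15 = 1440)
(3149*2 - (-310)*(-39))*((2496 - 8318) + j) = (3149*2 - (-310)*(-39))*((2496 - 8318) + 1440) = (6298 - 1*12090)*(-5822 + 1440) = (6298 - 12090)*(-4382) = -5792*(-4382) = 25380544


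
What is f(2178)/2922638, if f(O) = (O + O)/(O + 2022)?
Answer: 363/1022923300 ≈ 3.5487e-7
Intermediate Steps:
f(O) = 2*O/(2022 + O) (f(O) = (2*O)/(2022 + O) = 2*O/(2022 + O))
f(2178)/2922638 = (2*2178/(2022 + 2178))/2922638 = (2*2178/4200)*(1/2922638) = (2*2178*(1/4200))*(1/2922638) = (363/350)*(1/2922638) = 363/1022923300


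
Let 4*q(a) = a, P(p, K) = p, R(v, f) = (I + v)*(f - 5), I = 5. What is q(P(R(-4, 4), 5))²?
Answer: 1/16 ≈ 0.062500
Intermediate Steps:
R(v, f) = (-5 + f)*(5 + v) (R(v, f) = (5 + v)*(f - 5) = (5 + v)*(-5 + f) = (-5 + f)*(5 + v))
q(a) = a/4
q(P(R(-4, 4), 5))² = ((-25 - 5*(-4) + 5*4 + 4*(-4))/4)² = ((-25 + 20 + 20 - 16)/4)² = ((¼)*(-1))² = (-¼)² = 1/16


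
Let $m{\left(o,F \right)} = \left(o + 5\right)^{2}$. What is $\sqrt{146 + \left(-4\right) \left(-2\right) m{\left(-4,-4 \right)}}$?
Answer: $\sqrt{154} \approx 12.41$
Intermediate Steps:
$m{\left(o,F \right)} = \left(5 + o\right)^{2}$
$\sqrt{146 + \left(-4\right) \left(-2\right) m{\left(-4,-4 \right)}} = \sqrt{146 + \left(-4\right) \left(-2\right) \left(5 - 4\right)^{2}} = \sqrt{146 + 8 \cdot 1^{2}} = \sqrt{146 + 8 \cdot 1} = \sqrt{146 + 8} = \sqrt{154}$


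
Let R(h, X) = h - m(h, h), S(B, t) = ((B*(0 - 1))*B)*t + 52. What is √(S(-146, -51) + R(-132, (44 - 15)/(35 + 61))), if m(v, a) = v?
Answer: 8*√16987 ≈ 1042.7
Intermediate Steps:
S(B, t) = 52 - t*B² (S(B, t) = ((B*(-1))*B)*t + 52 = ((-B)*B)*t + 52 = (-B²)*t + 52 = -t*B² + 52 = 52 - t*B²)
R(h, X) = 0 (R(h, X) = h - h = 0)
√(S(-146, -51) + R(-132, (44 - 15)/(35 + 61))) = √((52 - 1*(-51)*(-146)²) + 0) = √((52 - 1*(-51)*21316) + 0) = √((52 + 1087116) + 0) = √(1087168 + 0) = √1087168 = 8*√16987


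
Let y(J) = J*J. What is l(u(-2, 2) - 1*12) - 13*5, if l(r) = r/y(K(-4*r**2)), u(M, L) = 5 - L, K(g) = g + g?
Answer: -3032641/46656 ≈ -65.000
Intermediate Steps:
K(g) = 2*g
y(J) = J**2
l(r) = 1/(64*r**3) (l(r) = r/((2*(-4*r**2))**2) = r/((-8*r**2)**2) = r/((64*r**4)) = r*(1/(64*r**4)) = 1/(64*r**3))
l(u(-2, 2) - 1*12) - 13*5 = 1/(64*((5 - 1*2) - 1*12)**3) - 13*5 = 1/(64*((5 - 2) - 12)**3) - 65 = 1/(64*(3 - 12)**3) - 65 = (1/64)/(-9)**3 - 65 = (1/64)*(-1/729) - 65 = -1/46656 - 65 = -3032641/46656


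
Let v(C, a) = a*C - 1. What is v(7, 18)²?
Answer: 15625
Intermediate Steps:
v(C, a) = -1 + C*a (v(C, a) = C*a - 1 = -1 + C*a)
v(7, 18)² = (-1 + 7*18)² = (-1 + 126)² = 125² = 15625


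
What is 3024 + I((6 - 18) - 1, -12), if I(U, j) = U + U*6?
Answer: 2933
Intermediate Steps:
I(U, j) = 7*U (I(U, j) = U + 6*U = 7*U)
3024 + I((6 - 18) - 1, -12) = 3024 + 7*((6 - 18) - 1) = 3024 + 7*(-12 - 1) = 3024 + 7*(-13) = 3024 - 91 = 2933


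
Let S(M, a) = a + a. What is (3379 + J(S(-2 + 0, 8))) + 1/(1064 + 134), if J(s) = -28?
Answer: 4014499/1198 ≈ 3351.0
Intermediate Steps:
S(M, a) = 2*a
(3379 + J(S(-2 + 0, 8))) + 1/(1064 + 134) = (3379 - 28) + 1/(1064 + 134) = 3351 + 1/1198 = 4014499/1198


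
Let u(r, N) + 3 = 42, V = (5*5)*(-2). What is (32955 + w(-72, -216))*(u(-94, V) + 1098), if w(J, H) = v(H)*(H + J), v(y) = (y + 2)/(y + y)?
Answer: 37307623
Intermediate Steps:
v(y) = (2 + y)/(2*y) (v(y) = (2 + y)/((2*y)) = (2 + y)*(1/(2*y)) = (2 + y)/(2*y))
V = -50 (V = 25*(-2) = -50)
w(J, H) = (2 + H)*(H + J)/(2*H) (w(J, H) = ((2 + H)/(2*H))*(H + J) = (2 + H)*(H + J)/(2*H))
u(r, N) = 39 (u(r, N) = -3 + 42 = 39)
(32955 + w(-72, -216))*(u(-94, V) + 1098) = (32955 + (½)*(2 - 216)*(-216 - 72)/(-216))*(39 + 1098) = (32955 + (½)*(-1/216)*(-214)*(-288))*1137 = (32955 - 428/3)*1137 = (98437/3)*1137 = 37307623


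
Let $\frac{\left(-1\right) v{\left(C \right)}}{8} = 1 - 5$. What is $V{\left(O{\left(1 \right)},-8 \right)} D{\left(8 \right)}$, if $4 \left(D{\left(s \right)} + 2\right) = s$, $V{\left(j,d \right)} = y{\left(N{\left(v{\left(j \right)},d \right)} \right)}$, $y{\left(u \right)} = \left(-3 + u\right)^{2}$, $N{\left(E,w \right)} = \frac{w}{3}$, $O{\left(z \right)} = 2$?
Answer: $0$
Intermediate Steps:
$v{\left(C \right)} = 32$ ($v{\left(C \right)} = - 8 \left(1 - 5\right) = \left(-8\right) \left(-4\right) = 32$)
$N{\left(E,w \right)} = \frac{w}{3}$ ($N{\left(E,w \right)} = w \frac{1}{3} = \frac{w}{3}$)
$V{\left(j,d \right)} = \left(-3 + \frac{d}{3}\right)^{2}$
$D{\left(s \right)} = -2 + \frac{s}{4}$
$V{\left(O{\left(1 \right)},-8 \right)} D{\left(8 \right)} = \frac{\left(-9 - 8\right)^{2}}{9} \left(-2 + \frac{1}{4} \cdot 8\right) = \frac{\left(-17\right)^{2}}{9} \left(-2 + 2\right) = \frac{1}{9} \cdot 289 \cdot 0 = \frac{289}{9} \cdot 0 = 0$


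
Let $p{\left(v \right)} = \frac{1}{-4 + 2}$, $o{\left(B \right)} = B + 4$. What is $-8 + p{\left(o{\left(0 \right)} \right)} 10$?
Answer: $-13$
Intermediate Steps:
$o{\left(B \right)} = 4 + B$
$p{\left(v \right)} = - \frac{1}{2}$ ($p{\left(v \right)} = \frac{1}{-2} = - \frac{1}{2}$)
$-8 + p{\left(o{\left(0 \right)} \right)} 10 = -8 - 5 = -13$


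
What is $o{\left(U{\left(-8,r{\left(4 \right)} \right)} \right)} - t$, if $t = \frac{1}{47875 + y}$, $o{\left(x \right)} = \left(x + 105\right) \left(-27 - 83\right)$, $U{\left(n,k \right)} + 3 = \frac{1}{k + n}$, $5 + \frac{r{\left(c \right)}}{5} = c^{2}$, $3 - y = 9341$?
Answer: $- \frac{20326340697}{1811239} \approx -11222.0$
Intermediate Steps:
$y = -9338$ ($y = 3 - 9341 = -9338$)
$r{\left(c \right)} = -25 + 5 c^{2}$
$U{\left(n,k \right)} = -3 + \frac{1}{k + n}$
$o{\left(x \right)} = -11550 - 110 x$ ($o{\left(x \right)} = \left(105 + x\right) \left(-110\right) = -11550 - 110 x$)
$t = \frac{1}{38537}$ ($t = \frac{1}{47875 - 9338} = \frac{1}{38537} \approx 2.5949 \cdot 10^{-5}$)
$o{\left(U{\left(-8,r{\left(4 \right)} \right)} \right)} - t = \left(-11550 - 110 \frac{1 - 3 \left(-25 + 5 \cdot 4^{2}\right) - -24}{\left(-25 + 5 \cdot 4^{2}\right) - 8}\right) - \frac{1}{38537} = \left(-11550 - 110 \frac{1 - 3 \left(-25 + 5 \cdot 16\right) + 24}{\left(-25 + 5 \cdot 16\right) - 8}\right) - \frac{1}{38537} = \left(-11550 - 110 \frac{1 - 3 \left(-25 + 80\right) + 24}{\left(-25 + 80\right) - 8}\right) - \frac{1}{38537} = \left(-11550 - 110 \frac{1 - 165 + 24}{55 - 8}\right) - \frac{1}{38537} = \left(-11550 - 110 \frac{1 - 165 + 24}{47}\right) - \frac{1}{38537} = \left(-11550 - 110 \cdot \frac{1}{47} \left(-140\right)\right) - \frac{1}{38537} = \left(-11550 - - \frac{15400}{47}\right) - \frac{1}{38537} = \left(-11550 + \frac{15400}{47}\right) - \frac{1}{38537} = - \frac{527450}{47} - \frac{1}{38537} = - \frac{20326340697}{1811239}$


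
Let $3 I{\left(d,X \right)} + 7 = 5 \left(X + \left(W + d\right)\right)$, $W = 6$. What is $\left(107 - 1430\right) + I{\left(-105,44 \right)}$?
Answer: $-1417$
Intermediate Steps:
$I{\left(d,X \right)} = \frac{23}{3} + \frac{5 X}{3} + \frac{5 d}{3}$ ($I{\left(d,X \right)} = - \frac{7}{3} + \frac{5 \left(X + \left(6 + d\right)\right)}{3} = - \frac{7}{3} + \frac{5 \left(6 + X + d\right)}{3} = - \frac{7}{3} + \frac{30 + 5 X + 5 d}{3} = - \frac{7}{3} + \left(10 + \frac{5 X}{3} + \frac{5 d}{3}\right) = \frac{23}{3} + \frac{5 X}{3} + \frac{5 d}{3}$)
$\left(107 - 1430\right) + I{\left(-105,44 \right)} = \left(107 - 1430\right) + \left(\frac{23}{3} + \frac{5}{3} \cdot 44 + \frac{5}{3} \left(-105\right)\right) = \left(107 - 1430\right) + \left(\frac{23}{3} + \frac{220}{3} - 175\right) = -1323 - 94 = -1417$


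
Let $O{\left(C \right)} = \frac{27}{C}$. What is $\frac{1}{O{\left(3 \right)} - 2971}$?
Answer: $- \frac{1}{2962} \approx -0.00033761$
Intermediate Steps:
$\frac{1}{O{\left(3 \right)} - 2971} = \frac{1}{\frac{27}{3} - 2971} = \frac{1}{27 \cdot \frac{1}{3} - 2971} = \frac{1}{9 - 2971} = \frac{1}{-2962} = - \frac{1}{2962}$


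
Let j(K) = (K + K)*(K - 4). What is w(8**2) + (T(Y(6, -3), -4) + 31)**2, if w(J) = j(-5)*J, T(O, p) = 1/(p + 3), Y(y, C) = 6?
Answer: 6660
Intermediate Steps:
j(K) = 2*K*(-4 + K) (j(K) = (2*K)*(-4 + K) = 2*K*(-4 + K))
T(O, p) = 1/(3 + p)
w(J) = 90*J (w(J) = (2*(-5)*(-4 - 5))*J = (2*(-5)*(-9))*J = 90*J)
w(8**2) + (T(Y(6, -3), -4) + 31)**2 = 90*8**2 + (1/(3 - 4) + 31)**2 = 90*64 + (1/(-1) + 31)**2 = 5760 + (-1 + 31)**2 = 5760 + 30**2 = 5760 + 900 = 6660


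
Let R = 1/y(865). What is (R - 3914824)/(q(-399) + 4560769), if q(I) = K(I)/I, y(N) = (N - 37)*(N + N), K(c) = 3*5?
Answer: -745830815244347/868892709703680 ≈ -0.85837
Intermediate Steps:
K(c) = 15
y(N) = 2*N*(-37 + N) (y(N) = (-37 + N)*(2*N) = 2*N*(-37 + N))
q(I) = 15/I
R = 1/1432440 (R = 1/(2*865*(-37 + 865)) = 1/(2*865*828) = 1/1432440 ≈ 6.9811e-7)
(R - 3914824)/(q(-399) + 4560769) = (1/1432440 - 3914824)/(15/(-399) + 4560769) = -5607750490559/(1432440*(15*(-1/399) + 4560769)) = -5607750490559/(1432440*(-5/133 + 4560769)) = -5607750490559/(1432440*606582272/133) = -5607750490559/1432440*133/606582272 = -745830815244347/868892709703680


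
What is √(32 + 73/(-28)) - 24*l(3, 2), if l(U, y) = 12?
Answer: -288 + √5761/14 ≈ -282.58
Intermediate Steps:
√(32 + 73/(-28)) - 24*l(3, 2) = √(32 + 73/(-28)) - 24*12 = √(32 + 73*(-1/28)) - 288 = √(32 - 73/28) - 288 = √(823/28) - 288 = √5761/14 - 288 = -288 + √5761/14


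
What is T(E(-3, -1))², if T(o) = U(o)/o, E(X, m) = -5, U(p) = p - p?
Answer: 0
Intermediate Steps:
U(p) = 0
T(o) = 0 (T(o) = 0/o = 0)
T(E(-3, -1))² = 0² = 0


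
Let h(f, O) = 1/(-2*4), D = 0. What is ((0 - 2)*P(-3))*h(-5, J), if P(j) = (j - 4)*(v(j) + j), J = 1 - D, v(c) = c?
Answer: 21/2 ≈ 10.500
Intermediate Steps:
J = 1 (J = 1 - 1*0 = 1 + 0 = 1)
P(j) = 2*j*(-4 + j) (P(j) = (j - 4)*(j + j) = (-4 + j)*(2*j) = 2*j*(-4 + j))
h(f, O) = -⅛ (h(f, O) = 1/(-8) = -⅛)
((0 - 2)*P(-3))*h(-5, J) = ((0 - 2)*(2*(-3)*(-4 - 3)))*(-⅛) = -4*(-3)*(-7)*(-⅛) = -2*42*(-⅛) = -84*(-⅛) = 21/2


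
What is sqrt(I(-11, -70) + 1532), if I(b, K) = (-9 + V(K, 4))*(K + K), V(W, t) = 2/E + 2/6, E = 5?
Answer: 2*sqrt(6051)/3 ≈ 51.859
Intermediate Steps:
V(W, t) = 11/15 (V(W, t) = 2/5 + 2/6 = 2*(1/5) + 2*(1/6) = 2/5 + 1/3 = 11/15)
I(b, K) = -248*K/15 (I(b, K) = (-9 + 11/15)*(K + K) = -248*K/15)
sqrt(I(-11, -70) + 1532) = sqrt(-248/15*(-70) + 1532) = sqrt(3472/3 + 1532) = sqrt(8068/3) = 2*sqrt(6051)/3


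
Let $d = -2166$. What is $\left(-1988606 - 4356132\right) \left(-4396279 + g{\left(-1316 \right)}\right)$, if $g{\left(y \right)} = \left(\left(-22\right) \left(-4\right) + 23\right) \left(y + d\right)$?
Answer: $30345492356378$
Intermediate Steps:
$g{\left(y \right)} = -240426 + 111 y$ ($g{\left(y \right)} = \left(\left(-22\right) \left(-4\right) + 23\right) \left(y - 2166\right) = \left(88 + 23\right) \left(-2166 + y\right) = 111 \left(-2166 + y\right) = -240426 + 111 y$)
$\left(-1988606 - 4356132\right) \left(-4396279 + g{\left(-1316 \right)}\right) = \left(-1988606 - 4356132\right) \left(-4396279 + \left(-240426 + 111 \left(-1316\right)\right)\right) = - 6344738 \left(-4396279 - 386502\right) = \left(-6344738\right) \left(-4782781\right) = 30345492356378$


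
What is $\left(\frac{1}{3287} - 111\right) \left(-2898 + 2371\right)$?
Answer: $\frac{192279112}{3287} \approx 58497.0$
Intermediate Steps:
$\left(\frac{1}{3287} - 111\right) \left(-2898 + 2371\right) = \left(\frac{1}{3287} - 111\right) \left(-527\right) = \left(- \frac{364856}{3287}\right) \left(-527\right) = \frac{192279112}{3287}$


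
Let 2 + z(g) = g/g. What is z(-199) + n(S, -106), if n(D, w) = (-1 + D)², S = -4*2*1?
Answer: 80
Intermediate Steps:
S = -8 (S = -8*1 = -8)
z(g) = -1 (z(g) = -2 + g/g = -2 + 1 = -1)
z(-199) + n(S, -106) = -1 + (-1 - 8)² = -1 + (-9)² = -1 + 81 = 80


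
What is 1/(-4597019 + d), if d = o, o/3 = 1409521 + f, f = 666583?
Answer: 1/1631293 ≈ 6.1301e-7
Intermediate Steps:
o = 6228312 (o = 3*(1409521 + 666583) = 3*2076104 = 6228312)
d = 6228312
1/(-4597019 + d) = 1/(-4597019 + 6228312) = 1/1631293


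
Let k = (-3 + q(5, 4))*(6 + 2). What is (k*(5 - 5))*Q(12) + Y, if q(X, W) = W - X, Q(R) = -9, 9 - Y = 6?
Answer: 3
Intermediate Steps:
Y = 3 (Y = 9 - 1*6 = 9 - 6 = 3)
k = -32 (k = (-3 + (4 - 1*5))*(6 + 2) = (-3 + (4 - 5))*8 = (-3 - 1)*8 = -4*8 = -32)
(k*(5 - 5))*Q(12) + Y = -32*(5 - 5)*(-9) + 3 = -32*0*(-9) + 3 = 0*(-9) + 3 = 0 + 3 = 3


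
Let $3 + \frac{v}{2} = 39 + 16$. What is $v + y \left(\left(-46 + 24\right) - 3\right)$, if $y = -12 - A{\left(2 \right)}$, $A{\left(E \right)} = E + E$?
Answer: $504$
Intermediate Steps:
$A{\left(E \right)} = 2 E$
$v = 104$ ($v = -6 + 2 \left(39 + 16\right) = -6 + 2 \cdot 55 = -6 + 110 = 104$)
$y = -16$ ($y = -12 - 2 \cdot 2 = -12 - 4 = -16$)
$v + y \left(\left(-46 + 24\right) - 3\right) = 104 - 16 \left(\left(-46 + 24\right) - 3\right) = 104 - 16 \left(-22 - 3\right) = 104 - -400 = 104 + 400 = 504$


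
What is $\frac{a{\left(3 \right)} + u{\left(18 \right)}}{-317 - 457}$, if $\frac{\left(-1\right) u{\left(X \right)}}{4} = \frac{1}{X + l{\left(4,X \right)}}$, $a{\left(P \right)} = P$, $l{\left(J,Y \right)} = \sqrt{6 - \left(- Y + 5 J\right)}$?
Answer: $- \frac{7}{1935} \approx -0.0036176$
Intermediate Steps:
$l{\left(J,Y \right)} = \sqrt{6 + Y - 5 J}$ ($l{\left(J,Y \right)} = \sqrt{6 - \left(- Y + 5 J\right)} = \sqrt{6 + Y - 5 J}$)
$u{\left(X \right)} = - \frac{4}{X + \sqrt{-14 + X}}$ ($u{\left(X \right)} = - \frac{4}{X + \sqrt{6 + X - 20}} = - \frac{4}{X + \sqrt{-14 + X}}$)
$\frac{a{\left(3 \right)} + u{\left(18 \right)}}{-317 - 457} = \frac{3 - \frac{4}{18 + \sqrt{-14 + 18}}}{-317 - 457} = \frac{3 - \frac{4}{18 + \sqrt{4}}}{-774} = \left(3 - \frac{4}{18 + 2}\right) \left(- \frac{1}{774}\right) = \left(3 - \frac{4}{20}\right) \left(- \frac{1}{774}\right) = \left(3 - \frac{1}{5}\right) \left(- \frac{1}{774}\right) = \frac{14}{5} \left(- \frac{1}{774}\right) = - \frac{7}{1935}$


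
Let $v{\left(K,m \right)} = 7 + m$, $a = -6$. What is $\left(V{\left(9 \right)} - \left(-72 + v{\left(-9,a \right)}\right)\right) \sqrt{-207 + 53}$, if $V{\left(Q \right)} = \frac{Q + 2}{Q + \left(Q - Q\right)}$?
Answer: $\frac{650 i \sqrt{154}}{9} \approx 896.25 i$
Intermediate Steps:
$V{\left(Q \right)} = \frac{2 + Q}{Q}$ ($V{\left(Q \right)} = \frac{2 + Q}{Q + 0} = \frac{2 + Q}{Q}$)
$\left(V{\left(9 \right)} - \left(-72 + v{\left(-9,a \right)}\right)\right) \sqrt{-207 + 53} = \left(\frac{2 + 9}{9} + \left(72 - \left(7 - 6\right)\right)\right) \sqrt{-207 + 53} = \left(\frac{1}{9} \cdot 11 + \left(72 - 1\right)\right) \sqrt{-154} = \left(\frac{11}{9} + \left(72 - 1\right)\right) i \sqrt{154} = \left(\frac{11}{9} + 71\right) i \sqrt{154} = \frac{650 i \sqrt{154}}{9}$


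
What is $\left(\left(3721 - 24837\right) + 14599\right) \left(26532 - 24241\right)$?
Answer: $-14930447$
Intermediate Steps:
$\left(\left(3721 - 24837\right) + 14599\right) \left(26532 - 24241\right) = \left(\left(3721 - 24837\right) + 14599\right) 2291 = \left(-21116 + 14599\right) 2291 = \left(-6517\right) 2291 = -14930447$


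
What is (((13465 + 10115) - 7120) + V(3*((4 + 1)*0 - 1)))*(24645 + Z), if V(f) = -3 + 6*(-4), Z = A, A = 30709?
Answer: 909632282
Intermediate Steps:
Z = 30709
V(f) = -27 (V(f) = -3 - 24 = -27)
(((13465 + 10115) - 7120) + V(3*((4 + 1)*0 - 1)))*(24645 + Z) = (((13465 + 10115) - 7120) - 27)*(24645 + 30709) = ((23580 - 7120) - 27)*55354 = (16460 - 27)*55354 = 16433*55354 = 909632282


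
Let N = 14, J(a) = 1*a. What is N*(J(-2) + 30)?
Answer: 392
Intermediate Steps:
J(a) = a
N*(J(-2) + 30) = 14*(-2 + 30) = 14*28 = 392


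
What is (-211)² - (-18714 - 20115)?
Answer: 83350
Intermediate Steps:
(-211)² - (-18714 - 20115) = 44521 - 1*(-38829) = 44521 + 38829 = 83350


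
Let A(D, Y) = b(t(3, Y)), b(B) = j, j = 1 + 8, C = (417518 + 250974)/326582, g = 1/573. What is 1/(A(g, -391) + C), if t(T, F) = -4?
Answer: 163291/1803865 ≈ 0.090523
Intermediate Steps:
g = 1/573 ≈ 0.0017452
C = 334246/163291 (C = 668492*(1/326582) = 334246/163291 ≈ 2.0469)
j = 9
b(B) = 9
A(D, Y) = 9
1/(A(g, -391) + C) = 1/(9 + 334246/163291) = 1/(1803865/163291) = 163291/1803865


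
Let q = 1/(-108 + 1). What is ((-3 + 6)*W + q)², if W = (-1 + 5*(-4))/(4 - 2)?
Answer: 45468049/45796 ≈ 992.84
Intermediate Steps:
W = -21/2 (W = (-1 - 20)/2 = -21*½ = -21/2 ≈ -10.500)
q = -1/107 (q = 1/(-107) = -1/107 ≈ -0.0093458)
((-3 + 6)*W + q)² = ((-3 + 6)*(-21/2) - 1/107)² = (3*(-21/2) - 1/107)² = (-63/2 - 1/107)² = (-6743/214)² = 45468049/45796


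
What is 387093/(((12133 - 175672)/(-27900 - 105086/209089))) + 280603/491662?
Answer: 370090273935849447263/5603997232037934 ≈ 66040.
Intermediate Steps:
387093/(((12133 - 175672)/(-27900 - 105086/209089))) + 280603/491662 = 387093/((-163539/(-27900 - 105086*1/209089))) + 280603*(1/491662) = 387093/((-163539/(-27900 - 105086/209089))) + 280603/491662 = 387093/((-163539/(-5833688186/209089))) + 280603/491662 = 387093/((-163539*(-209089/5833688186))) + 280603/491662 = 387093/(34194205971/5833688186) + 280603/491662 = 387093*(5833688186/34194205971) + 280603/491662 = 752726620327766/11398068657 + 280603/491662 = 370090273935849447263/5603997232037934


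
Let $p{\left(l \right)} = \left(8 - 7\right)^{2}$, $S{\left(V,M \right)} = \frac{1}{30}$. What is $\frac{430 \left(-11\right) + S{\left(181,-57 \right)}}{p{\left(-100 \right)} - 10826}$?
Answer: $\frac{141899}{324750} \approx 0.43695$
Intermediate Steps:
$S{\left(V,M \right)} = \frac{1}{30}$
$p{\left(l \right)} = 1$ ($p{\left(l \right)} = 1^{2} = 1$)
$\frac{430 \left(-11\right) + S{\left(181,-57 \right)}}{p{\left(-100 \right)} - 10826} = \frac{430 \left(-11\right) + \frac{1}{30}}{1 - 10826} = \frac{-4730 + \frac{1}{30}}{-10825} = \left(- \frac{141899}{30}\right) \left(- \frac{1}{10825}\right) = \frac{141899}{324750}$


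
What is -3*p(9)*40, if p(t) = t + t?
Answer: -2160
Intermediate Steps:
p(t) = 2*t
-3*p(9)*40 = -6*9*40 = -3*18*40 = -54*40 = -2160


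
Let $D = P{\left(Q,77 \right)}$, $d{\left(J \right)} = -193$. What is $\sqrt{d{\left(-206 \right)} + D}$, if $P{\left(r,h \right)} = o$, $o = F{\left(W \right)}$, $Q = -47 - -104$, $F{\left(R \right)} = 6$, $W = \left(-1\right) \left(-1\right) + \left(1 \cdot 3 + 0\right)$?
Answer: $i \sqrt{187} \approx 13.675 i$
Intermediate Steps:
$W = 4$ ($W = 1 + \left(3 + 0\right) = 1 + 3 = 4$)
$Q = 57$ ($Q = -47 + 104 = 57$)
$o = 6$
$P{\left(r,h \right)} = 6$
$D = 6$
$\sqrt{d{\left(-206 \right)} + D} = \sqrt{-193 + 6} = \sqrt{-187} = i \sqrt{187}$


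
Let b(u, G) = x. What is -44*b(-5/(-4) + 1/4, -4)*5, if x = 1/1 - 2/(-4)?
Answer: -330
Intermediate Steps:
x = 3/2 (x = 1*1 - 2*(-¼) = 1 + ½ = 3/2 ≈ 1.5000)
b(u, G) = 3/2
-44*b(-5/(-4) + 1/4, -4)*5 = -44*3/2*5 = -66*5 = -330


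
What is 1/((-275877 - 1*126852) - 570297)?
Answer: -1/973026 ≈ -1.0277e-6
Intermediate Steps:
1/((-275877 - 1*126852) - 570297) = 1/((-275877 - 126852) - 570297) = 1/(-402729 - 570297) = 1/(-973026) = -1/973026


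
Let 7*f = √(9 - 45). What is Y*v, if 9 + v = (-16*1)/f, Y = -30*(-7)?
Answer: -1890 + 3920*I ≈ -1890.0 + 3920.0*I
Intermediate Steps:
Y = 210
f = 6*I/7 (f = √(9 - 45)/7 = √(-36)/7 = (6*I)/7 = 6*I/7 ≈ 0.85714*I)
v = -9 + 56*I/3 (v = -9 + (-16*1)/((6*I/7)) = -9 - (-56)*I/3 = -9 + 56*I/3 ≈ -9.0 + 18.667*I)
Y*v = 210*(-9 + 56*I/3) = -1890 + 3920*I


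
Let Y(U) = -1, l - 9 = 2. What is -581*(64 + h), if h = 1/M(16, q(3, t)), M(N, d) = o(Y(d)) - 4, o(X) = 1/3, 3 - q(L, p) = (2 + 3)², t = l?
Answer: -407281/11 ≈ -37026.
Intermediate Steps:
l = 11 (l = 9 + 2 = 11)
t = 11
q(L, p) = -22 (q(L, p) = 3 - (2 + 3)² = 3 - 1*5² = 3 - 1*25 = 3 - 25 = -22)
o(X) = ⅓
M(N, d) = -11/3 (M(N, d) = ⅓ - 4 = -11/3)
h = -3/11 (h = 1/(-11/3) = -3/11 ≈ -0.27273)
-581*(64 + h) = -581*(64 - 3/11) = -581*701/11 = -407281/11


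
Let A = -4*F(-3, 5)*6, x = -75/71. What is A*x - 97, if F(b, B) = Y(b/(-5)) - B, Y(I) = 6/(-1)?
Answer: -26687/71 ≈ -375.87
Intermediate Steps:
x = -75/71 (x = -75*1/71 = -75/71 ≈ -1.0563)
Y(I) = -6 (Y(I) = 6*(-1) = -6)
F(b, B) = -6 - B
A = 264 (A = -4*(-6 - 1*5)*6 = -4*(-6 - 5)*6 = -4*(-11)*6 = 44*6 = 264)
A*x - 97 = 264*(-75/71) - 97 = -19800/71 - 97 = -26687/71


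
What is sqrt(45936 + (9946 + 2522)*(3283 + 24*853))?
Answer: 2*sqrt(74055819) ≈ 17211.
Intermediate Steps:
sqrt(45936 + (9946 + 2522)*(3283 + 24*853)) = sqrt(45936 + 12468*(3283 + 20472)) = sqrt(45936 + 12468*23755) = sqrt(45936 + 296177340) = sqrt(296223276) = 2*sqrt(74055819)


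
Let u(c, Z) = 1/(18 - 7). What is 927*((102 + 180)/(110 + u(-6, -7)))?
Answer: 2875554/1211 ≈ 2374.5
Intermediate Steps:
u(c, Z) = 1/11
927*((102 + 180)/(110 + u(-6, -7))) = 927*((102 + 180)/(110 + 1/11)) = 927*(282/(1211/11)) = 927*(282*(11/1211)) = 927*(3102/1211) = 2875554/1211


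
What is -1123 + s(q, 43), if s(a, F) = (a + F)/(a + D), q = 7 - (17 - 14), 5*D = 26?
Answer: -51423/46 ≈ -1117.9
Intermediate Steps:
D = 26/5 (D = (⅕)*26 = 26/5 ≈ 5.2000)
q = 4 (q = 7 - 1*3 = 7 - 3 = 4)
s(a, F) = (F + a)/(26/5 + a) (s(a, F) = (a + F)/(a + 26/5) = (F + a)/(26/5 + a))
-1123 + s(q, 43) = -1123 + 5*(43 + 4)/(26 + 5*4) = -1123 + 5*47/(26 + 20) = -1123 + 5*47/46 = -1123 + 5*(1/46)*47 = -1123 + 235/46 = -51423/46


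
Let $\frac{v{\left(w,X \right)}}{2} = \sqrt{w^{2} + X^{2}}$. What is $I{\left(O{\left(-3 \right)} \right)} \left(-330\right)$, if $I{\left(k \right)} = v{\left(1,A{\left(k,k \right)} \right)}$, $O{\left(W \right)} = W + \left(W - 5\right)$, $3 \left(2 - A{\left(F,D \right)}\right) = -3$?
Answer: $- 660 \sqrt{10} \approx -2087.1$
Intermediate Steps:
$A{\left(F,D \right)} = 3$ ($A{\left(F,D \right)} = 2 - -1 = 2 + 1 = 3$)
$O{\left(W \right)} = -5 + 2 W$ ($O{\left(W \right)} = W + \left(-5 + W\right) = -5 + 2 W$)
$v{\left(w,X \right)} = 2 \sqrt{X^{2} + w^{2}}$ ($v{\left(w,X \right)} = 2 \sqrt{w^{2} + X^{2}} = 2 \sqrt{X^{2} + w^{2}}$)
$I{\left(k \right)} = 2 \sqrt{10}$ ($I{\left(k \right)} = 2 \sqrt{3^{2} + 1^{2}} = 2 \sqrt{9 + 1} = 2 \sqrt{10}$)
$I{\left(O{\left(-3 \right)} \right)} \left(-330\right) = 2 \sqrt{10} \left(-330\right) = - 660 \sqrt{10}$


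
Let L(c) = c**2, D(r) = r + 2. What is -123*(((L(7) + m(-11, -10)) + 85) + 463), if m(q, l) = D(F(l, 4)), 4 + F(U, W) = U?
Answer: -71955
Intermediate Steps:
F(U, W) = -4 + U
D(r) = 2 + r
m(q, l) = -2 + l (m(q, l) = 2 + (-4 + l) = -2 + l)
-123*(((L(7) + m(-11, -10)) + 85) + 463) = -123*(((7**2 + (-2 - 10)) + 85) + 463) = -123*(((49 - 12) + 85) + 463) = -123*((37 + 85) + 463) = -123*(122 + 463) = -123*585 = -71955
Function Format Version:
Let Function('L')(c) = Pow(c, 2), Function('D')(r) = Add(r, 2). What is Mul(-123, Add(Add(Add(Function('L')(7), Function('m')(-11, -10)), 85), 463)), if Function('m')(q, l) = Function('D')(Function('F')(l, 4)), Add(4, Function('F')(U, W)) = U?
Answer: -71955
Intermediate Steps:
Function('F')(U, W) = Add(-4, U)
Function('D')(r) = Add(2, r)
Function('m')(q, l) = Add(-2, l) (Function('m')(q, l) = Add(2, Add(-4, l)) = Add(-2, l))
Mul(-123, Add(Add(Add(Function('L')(7), Function('m')(-11, -10)), 85), 463)) = Mul(-123, Add(Add(Add(Pow(7, 2), Add(-2, -10)), 85), 463)) = Mul(-123, Add(Add(Add(49, -12), 85), 463)) = Mul(-123, Add(Add(37, 85), 463)) = Mul(-123, Add(122, 463)) = Mul(-123, 585) = -71955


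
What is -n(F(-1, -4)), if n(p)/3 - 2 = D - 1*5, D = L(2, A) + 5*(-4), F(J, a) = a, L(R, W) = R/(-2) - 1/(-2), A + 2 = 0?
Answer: 141/2 ≈ 70.500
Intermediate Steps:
A = -2 (A = -2 + 0 = -2)
L(R, W) = ½ - R/2 (L(R, W) = R*(-½) - 1*(-½) = -R/2 + ½ = ½ - R/2)
D = -41/2 (D = (½ - ½*2) + 5*(-4) = (½ - 1) - 20 = -½ - 20 = -41/2 ≈ -20.500)
n(p) = -141/2 (n(p) = 6 + 3*(-41/2 - 1*5) = 6 + 3*(-41/2 - 5) = 6 + 3*(-51/2) = 6 - 153/2 = -141/2)
-n(F(-1, -4)) = -1*(-141/2) = 141/2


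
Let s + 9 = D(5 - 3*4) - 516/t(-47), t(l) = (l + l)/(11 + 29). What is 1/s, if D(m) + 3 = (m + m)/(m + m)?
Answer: 47/9803 ≈ 0.0047944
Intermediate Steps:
t(l) = l/20 (t(l) = (2*l)/40 = (2*l)*(1/40) = l/20)
D(m) = -2 (D(m) = -3 + (m + m)/(m + m) = -3 + (2*m)/((2*m)) = -3 + (2*m)*(1/(2*m)) = -3 + 1 = -2)
s = 9803/47 (s = -9 + (-2 - 516/((1/20)*(-47))) = -9 + (-2 - 516/(-47/20)) = -9 + (-2 - 516*(-20)/47) = -9 + (-2 - 1*(-10320/47)) = -9 + (-2 + 10320/47) = -9 + 10226/47 = 9803/47 ≈ 208.57)
1/s = 1/(9803/47) = 47/9803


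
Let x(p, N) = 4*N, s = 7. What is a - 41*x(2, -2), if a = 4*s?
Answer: 356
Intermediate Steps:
a = 28 (a = 4*7 = 28)
a - 41*x(2, -2) = 28 - 164*(-2) = 28 - 41*(-8) = 28 + 328 = 356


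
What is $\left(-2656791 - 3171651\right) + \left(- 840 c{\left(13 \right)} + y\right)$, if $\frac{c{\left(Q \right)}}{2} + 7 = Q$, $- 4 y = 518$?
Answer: $- \frac{11677303}{2} \approx -5.8386 \cdot 10^{6}$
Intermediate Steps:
$y = - \frac{259}{2}$ ($y = \left(- \frac{1}{4}\right) 518 = - \frac{259}{2} \approx -129.5$)
$c{\left(Q \right)} = -14 + 2 Q$
$\left(-2656791 - 3171651\right) + \left(- 840 c{\left(13 \right)} + y\right) = \left(-2656791 - 3171651\right) - \left(\frac{259}{2} + 840 \left(-14 + 2 \cdot 13\right)\right) = -5828442 - \left(\frac{259}{2} + 840 \left(-14 + 26\right)\right) = -5828442 - \frac{20419}{2} = - \frac{11677303}{2}$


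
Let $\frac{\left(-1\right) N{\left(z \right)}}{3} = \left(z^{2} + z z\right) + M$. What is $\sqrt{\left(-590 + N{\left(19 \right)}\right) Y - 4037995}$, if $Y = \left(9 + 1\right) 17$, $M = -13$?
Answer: $i \sqrt{4499885} \approx 2121.3 i$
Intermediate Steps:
$N{\left(z \right)} = 39 - 6 z^{2}$ ($N{\left(z \right)} = - 3 \left(\left(z^{2} + z z\right) - 13\right) = - 3 \left(\left(z^{2} + z^{2}\right) - 13\right) = - 3 \left(2 z^{2} - 13\right) = - 3 \left(-13 + 2 z^{2}\right) = 39 - 6 z^{2}$)
$Y = 170$ ($Y = 10 \cdot 17 = 170$)
$\sqrt{\left(-590 + N{\left(19 \right)}\right) Y - 4037995} = \sqrt{\left(-590 + \left(39 - 6 \cdot 19^{2}\right)\right) 170 - 4037995} = \sqrt{\left(-590 + \left(39 - 2166\right)\right) 170 - 4037995} = \sqrt{\left(-590 - 2127\right) 170 - 4037995} = \sqrt{\left(-2717\right) 170 - 4037995} = \sqrt{-461890 - 4037995} = \sqrt{-4499885} = i \sqrt{4499885}$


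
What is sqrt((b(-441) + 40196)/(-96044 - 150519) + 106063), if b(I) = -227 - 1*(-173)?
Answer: 27*sqrt(24501028829)/12977 ≈ 325.67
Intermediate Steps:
b(I) = -54 (b(I) = -227 + 173 = -54)
sqrt((b(-441) + 40196)/(-96044 - 150519) + 106063) = sqrt((-54 + 40196)/(-96044 - 150519) + 106063) = sqrt(40142/(-246563) + 106063) = sqrt(40142*(-1/246563) + 106063) = sqrt(-40142/246563 + 106063) = sqrt(26151171327/246563) = 27*sqrt(24501028829)/12977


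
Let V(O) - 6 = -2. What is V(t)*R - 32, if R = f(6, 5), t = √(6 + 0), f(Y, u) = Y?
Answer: -8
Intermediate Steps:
t = √6 ≈ 2.4495
V(O) = 4 (V(O) = 6 - 2 = 4)
R = 6
V(t)*R - 32 = 4*6 - 32 = 24 - 32 = -8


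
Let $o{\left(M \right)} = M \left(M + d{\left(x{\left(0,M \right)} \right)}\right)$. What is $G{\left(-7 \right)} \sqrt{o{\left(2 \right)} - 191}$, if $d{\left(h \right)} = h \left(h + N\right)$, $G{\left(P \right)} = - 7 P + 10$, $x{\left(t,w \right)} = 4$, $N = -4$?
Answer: $59 i \sqrt{187} \approx 806.81 i$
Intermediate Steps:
$G{\left(P \right)} = 10 - 7 P$
$d{\left(h \right)} = h \left(-4 + h\right)$ ($d{\left(h \right)} = h \left(h - 4\right) = h \left(-4 + h\right)$)
$o{\left(M \right)} = M^{2}$ ($o{\left(M \right)} = M \left(M + 4 \left(-4 + 4\right)\right) = M \left(M + 4 \cdot 0\right) = M \left(M + 0\right) = M M = M^{2}$)
$G{\left(-7 \right)} \sqrt{o{\left(2 \right)} - 191} = \left(10 - -49\right) \sqrt{2^{2} - 191} = \left(10 + 49\right) \sqrt{4 - 191} = 59 \sqrt{-187} = 59 i \sqrt{187}$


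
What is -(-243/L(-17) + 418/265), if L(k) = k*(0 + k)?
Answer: -56407/76585 ≈ -0.73653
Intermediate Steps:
L(k) = k² (L(k) = k*k = k²)
-(-243/L(-17) + 418/265) = -(-243/((-17)²) + 418/265) = -(-243/289 + 418*(1/265)) = -(-243*1/289 + 418/265) = -(-243/289 + 418/265) = -1*56407/76585 = -56407/76585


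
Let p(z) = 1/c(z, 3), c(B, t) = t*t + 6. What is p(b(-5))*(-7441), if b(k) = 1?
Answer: -7441/15 ≈ -496.07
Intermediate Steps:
c(B, t) = 6 + t**2 (c(B, t) = t**2 + 6 = 6 + t**2)
p(z) = 1/15 (p(z) = 1/(6 + 3**2) = 1/(6 + 9) = 1/15)
p(b(-5))*(-7441) = (1/15)*(-7441) = -7441/15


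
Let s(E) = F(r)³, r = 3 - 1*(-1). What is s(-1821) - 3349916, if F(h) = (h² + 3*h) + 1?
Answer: -3325527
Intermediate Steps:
r = 4 (r = 3 + 1 = 4)
F(h) = 1 + h² + 3*h
s(E) = 24389 (s(E) = (1 + 4² + 3*4)³ = (1 + 16 + 12)³ = 29³ = 24389)
s(-1821) - 3349916 = 24389 - 3349916 = -3325527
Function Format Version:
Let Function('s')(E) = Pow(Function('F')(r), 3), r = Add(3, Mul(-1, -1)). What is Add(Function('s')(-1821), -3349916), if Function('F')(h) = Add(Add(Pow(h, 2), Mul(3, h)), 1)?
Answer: -3325527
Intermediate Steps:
r = 4 (r = Add(3, 1) = 4)
Function('F')(h) = Add(1, Pow(h, 2), Mul(3, h))
Function('s')(E) = 24389 (Function('s')(E) = Pow(Add(1, Pow(4, 2), Mul(3, 4)), 3) = Pow(Add(1, 16, 12), 3) = Pow(29, 3) = 24389)
Add(Function('s')(-1821), -3349916) = Add(24389, -3349916) = -3325527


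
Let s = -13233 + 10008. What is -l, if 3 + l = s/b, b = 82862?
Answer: 251811/82862 ≈ 3.0389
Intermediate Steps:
s = -3225
l = -251811/82862 (l = -3 - 3225/82862 = -251811/82862 ≈ -3.0389)
-l = -1*(-251811/82862) = 251811/82862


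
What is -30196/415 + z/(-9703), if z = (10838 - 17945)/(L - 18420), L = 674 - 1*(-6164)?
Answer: -3393433838021/46637760590 ≈ -72.761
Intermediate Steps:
L = 6838 (L = 674 + 6164 = 6838)
z = 7107/11582 (z = (10838 - 17945)/(6838 - 18420) = -7107/(-11582) = -7107*(-1/11582) = 7107/11582 ≈ 0.61362)
-30196/415 + z/(-9703) = -30196/415 + (7107/11582)/(-9703) = -30196*1/415 + (7107/11582)*(-1/9703) = -30196/415 - 7107/112380146 = -3393433838021/46637760590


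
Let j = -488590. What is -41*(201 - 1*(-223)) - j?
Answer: 471206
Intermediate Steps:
-41*(201 - 1*(-223)) - j = -41*(201 - 1*(-223)) - 1*(-488590) = -41*(201 + 223) + 488590 = -41*424 + 488590 = -17384 + 488590 = 471206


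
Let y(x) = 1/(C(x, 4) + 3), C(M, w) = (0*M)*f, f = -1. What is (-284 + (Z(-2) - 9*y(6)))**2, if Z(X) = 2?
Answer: 81225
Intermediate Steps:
C(M, w) = 0 (C(M, w) = (0*M)*(-1) = 0*(-1) = 0)
y(x) = 1/3 (y(x) = 1/(0 + 3) = 1/3)
(-284 + (Z(-2) - 9*y(6)))**2 = (-284 + (2 - 9*1/3))**2 = (-284 + (2 - 3))**2 = (-284 - 1)**2 = (-285)**2 = 81225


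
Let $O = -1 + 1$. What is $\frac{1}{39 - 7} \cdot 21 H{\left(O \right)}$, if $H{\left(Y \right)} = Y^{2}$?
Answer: $0$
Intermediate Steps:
$O = 0$
$\frac{1}{39 - 7} \cdot 21 H{\left(O \right)} = \frac{1}{39 - 7} \cdot 21 \cdot 0^{2} = \frac{1}{32} \cdot 21 \cdot 0 = \frac{21}{32} \cdot 0 = 0$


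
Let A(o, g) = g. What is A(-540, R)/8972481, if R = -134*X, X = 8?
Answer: -1072/8972481 ≈ -0.00011948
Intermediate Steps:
R = -1072 (R = -134*8 = -1072)
A(-540, R)/8972481 = -1072/8972481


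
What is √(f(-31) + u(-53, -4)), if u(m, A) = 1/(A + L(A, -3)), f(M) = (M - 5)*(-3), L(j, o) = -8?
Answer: √3885/6 ≈ 10.388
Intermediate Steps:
f(M) = 15 - 3*M (f(M) = (-5 + M)*(-3) = 15 - 3*M)
u(m, A) = 1/(-8 + A) (u(m, A) = 1/(A - 8) = 1/(-8 + A))
√(f(-31) + u(-53, -4)) = √((15 - 3*(-31)) + 1/(-8 - 4)) = √((15 + 93) + 1/(-12)) = √(108 - 1/12) = √(1295/12) = √3885/6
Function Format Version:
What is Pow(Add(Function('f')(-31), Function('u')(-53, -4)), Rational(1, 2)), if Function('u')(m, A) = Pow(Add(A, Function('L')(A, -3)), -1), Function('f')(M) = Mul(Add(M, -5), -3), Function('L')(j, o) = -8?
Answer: Mul(Rational(1, 6), Pow(3885, Rational(1, 2))) ≈ 10.388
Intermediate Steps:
Function('f')(M) = Add(15, Mul(-3, M)) (Function('f')(M) = Mul(Add(-5, M), -3) = Add(15, Mul(-3, M)))
Function('u')(m, A) = Pow(Add(-8, A), -1) (Function('u')(m, A) = Pow(Add(A, -8), -1) = Pow(Add(-8, A), -1))
Pow(Add(Function('f')(-31), Function('u')(-53, -4)), Rational(1, 2)) = Pow(Add(Add(15, Mul(-3, -31)), Pow(Add(-8, -4), -1)), Rational(1, 2)) = Pow(Add(Add(15, 93), Pow(-12, -1)), Rational(1, 2)) = Pow(Add(108, Rational(-1, 12)), Rational(1, 2)) = Pow(Rational(1295, 12), Rational(1, 2)) = Mul(Rational(1, 6), Pow(3885, Rational(1, 2)))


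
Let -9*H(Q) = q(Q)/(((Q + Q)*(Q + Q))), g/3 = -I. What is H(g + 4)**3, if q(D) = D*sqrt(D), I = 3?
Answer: -I*sqrt(5)/1166400 ≈ -1.9171e-6*I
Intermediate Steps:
q(D) = D**(3/2)
g = -9 (g = 3*(-1*3) = 3*(-3) = -9)
H(Q) = -1/(36*sqrt(Q)) (H(Q) = -Q**(3/2)/(9*((Q + Q)*(Q + Q))) = -Q**(3/2)/(9*((2*Q)*(2*Q))) = -Q**(3/2)/(9*(4*Q**2)) = -Q**(3/2)*1/(4*Q**2)/9 = -1/(36*sqrt(Q)))
H(g + 4)**3 = (-1/(36*sqrt(-9 + 4)))**3 = (-(-1)*I*sqrt(5)/180)**3 = (I*sqrt(5)/180)**3 = -I*sqrt(5)/1166400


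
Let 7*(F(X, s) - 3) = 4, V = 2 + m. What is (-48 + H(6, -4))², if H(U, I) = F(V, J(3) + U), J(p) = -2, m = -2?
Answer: 96721/49 ≈ 1973.9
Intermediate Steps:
V = 0 (V = 2 - 2 = 0)
F(X, s) = 25/7 (F(X, s) = 3 + (⅐)*4 = 3 + 4/7 = 25/7)
H(U, I) = 25/7
(-48 + H(6, -4))² = (-48 + 25/7)² = (-311/7)² = 96721/49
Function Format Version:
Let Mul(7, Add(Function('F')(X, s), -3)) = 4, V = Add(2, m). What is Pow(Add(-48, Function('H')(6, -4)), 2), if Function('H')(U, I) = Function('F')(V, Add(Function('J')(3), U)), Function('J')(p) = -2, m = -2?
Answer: Rational(96721, 49) ≈ 1973.9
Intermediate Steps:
V = 0 (V = Add(2, -2) = 0)
Function('F')(X, s) = Rational(25, 7) (Function('F')(X, s) = Add(3, Mul(Rational(1, 7), 4)) = Add(3, Rational(4, 7)) = Rational(25, 7))
Function('H')(U, I) = Rational(25, 7)
Pow(Add(-48, Function('H')(6, -4)), 2) = Pow(Add(-48, Rational(25, 7)), 2) = Pow(Rational(-311, 7), 2) = Rational(96721, 49)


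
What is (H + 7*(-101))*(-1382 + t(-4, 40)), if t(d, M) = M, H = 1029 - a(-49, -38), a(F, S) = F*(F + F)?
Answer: 6012160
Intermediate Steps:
a(F, S) = 2*F² (a(F, S) = F*(2*F) = 2*F²)
H = -3773 (H = 1029 - 2*(-49)² = 1029 - 2*2401 = 1029 - 1*4802 = 1029 - 4802 = -3773)
(H + 7*(-101))*(-1382 + t(-4, 40)) = (-3773 + 7*(-101))*(-1382 + 40) = (-3773 - 707)*(-1342) = -4480*(-1342) = 6012160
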